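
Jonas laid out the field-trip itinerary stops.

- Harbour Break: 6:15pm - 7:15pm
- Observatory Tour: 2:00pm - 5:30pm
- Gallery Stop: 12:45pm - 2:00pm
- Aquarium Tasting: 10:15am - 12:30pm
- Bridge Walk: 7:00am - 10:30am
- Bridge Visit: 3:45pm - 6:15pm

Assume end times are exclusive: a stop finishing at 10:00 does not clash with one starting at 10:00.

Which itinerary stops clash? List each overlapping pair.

Aquarium Tasting & Bridge Walk, Bridge Visit & Observatory Tour

Two intervals overlap when each starts before the other ends.
Sorted by start: Bridge Walk, Aquarium Tasting, Gallery Stop, Observatory Tour, Bridge Visit, Harbour Break.
Aquarium Tasting starts before Bridge Walk ends → Bridge Walk and Aquarium Tasting overlap.
Gallery Stop starts after Bridge Walk ends — done with Bridge Walk.
Gallery Stop starts after Aquarium Tasting ends — done with Aquarium Tasting.
Observatory Tour starts exactly when Gallery Stop ends (back-to-back, no overlap) — done with Gallery Stop.
Bridge Visit starts before Observatory Tour ends → Observatory Tour and Bridge Visit overlap.
Harbour Break starts after Observatory Tour ends.
Harbour Break starts exactly when Bridge Visit ends (back-to-back, no overlap).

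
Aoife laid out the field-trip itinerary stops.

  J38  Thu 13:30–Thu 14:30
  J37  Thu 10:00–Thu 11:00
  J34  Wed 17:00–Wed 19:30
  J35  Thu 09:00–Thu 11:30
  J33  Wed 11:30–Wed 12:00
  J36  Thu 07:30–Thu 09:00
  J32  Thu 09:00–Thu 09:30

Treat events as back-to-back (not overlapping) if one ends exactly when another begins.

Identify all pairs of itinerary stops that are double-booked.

J32 & J35, J35 & J37

Sorted by start: J33, J34, J36, J32, J35, J37, J38.
J34 starts after J33 ends; J33 is clear from here.
J36 starts after J34 ends; J34 is clear from here.
J32 starts exactly when J36 ends (back-to-back, no overlap); J36 is clear from here.
J35 starts before J32 ends → J32 and J35 overlap.
J37 starts after J32 ends; J32 is clear from here.
J37 starts before J35 ends → J35 and J37 overlap.
J38 starts after J35 ends.
J38 starts after J37 ends.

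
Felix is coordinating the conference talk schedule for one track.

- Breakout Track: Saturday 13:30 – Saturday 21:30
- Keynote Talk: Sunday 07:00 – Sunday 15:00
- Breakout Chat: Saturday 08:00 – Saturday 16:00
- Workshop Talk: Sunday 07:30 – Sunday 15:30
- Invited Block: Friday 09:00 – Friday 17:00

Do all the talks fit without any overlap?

No

Two intervals overlap when each starts before the other ends.
Sorted by start: Invited Block, Breakout Chat, Breakout Track, Keynote Talk, Workshop Talk.
Breakout Chat starts after Invited Block ends, so Invited Block has no further overlaps.
Breakout Track starts before Breakout Chat ends → Breakout Chat and Breakout Track overlap.
That's a conflict, so the schedule is not conflict-free.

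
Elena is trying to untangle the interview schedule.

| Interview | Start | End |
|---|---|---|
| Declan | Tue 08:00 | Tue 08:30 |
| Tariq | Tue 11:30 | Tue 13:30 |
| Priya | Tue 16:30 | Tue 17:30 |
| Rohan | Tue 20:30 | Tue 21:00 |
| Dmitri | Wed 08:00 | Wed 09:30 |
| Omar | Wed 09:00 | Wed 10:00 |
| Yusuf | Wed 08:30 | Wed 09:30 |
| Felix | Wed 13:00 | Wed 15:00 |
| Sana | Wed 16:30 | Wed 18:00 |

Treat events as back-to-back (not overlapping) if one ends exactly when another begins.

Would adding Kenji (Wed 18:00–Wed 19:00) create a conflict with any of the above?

No — it doesn't clash with anything

Declan: ends Tue 08:30 at or before Kenji starts Wed 18:00 → clear.
Tariq: ends Tue 13:30 at or before Kenji starts Wed 18:00 → clear.
Priya: ends Tue 17:30 at or before Kenji starts Wed 18:00 → clear.
Rohan: ends Tue 21:00 at or before Kenji starts Wed 18:00 → clear.
Dmitri: ends Wed 09:30 at or before Kenji starts Wed 18:00 → clear.
Yusuf: ends Wed 09:30 at or before Kenji starts Wed 18:00 → clear.
Omar: ends Wed 10:00 at or before Kenji starts Wed 18:00 → clear.
Felix: ends Wed 15:00 at or before Kenji starts Wed 18:00 → clear.
Sana: ends Wed 18:00 at or before Kenji starts Wed 18:00 → clear.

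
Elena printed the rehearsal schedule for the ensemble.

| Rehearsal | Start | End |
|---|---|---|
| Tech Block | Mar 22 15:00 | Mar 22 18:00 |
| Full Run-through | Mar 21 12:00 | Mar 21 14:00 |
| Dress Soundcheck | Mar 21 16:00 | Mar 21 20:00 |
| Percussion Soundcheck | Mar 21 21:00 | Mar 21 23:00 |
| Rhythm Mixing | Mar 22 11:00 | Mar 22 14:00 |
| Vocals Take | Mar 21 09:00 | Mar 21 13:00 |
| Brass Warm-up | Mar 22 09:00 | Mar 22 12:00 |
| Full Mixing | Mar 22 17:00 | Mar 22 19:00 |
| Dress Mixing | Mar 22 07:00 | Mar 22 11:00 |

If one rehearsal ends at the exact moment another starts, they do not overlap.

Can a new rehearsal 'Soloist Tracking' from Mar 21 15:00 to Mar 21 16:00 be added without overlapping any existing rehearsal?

Vocals Take: ends Mar 21 13:00 at or before Soloist Tracking starts Mar 21 15:00 → clear.
Full Run-through: ends Mar 21 14:00 at or before Soloist Tracking starts Mar 21 15:00 → clear.
Dress Soundcheck: starts Mar 21 16:00 at or after Soloist Tracking ends Mar 21 16:00 → clear.
Percussion Soundcheck: starts Mar 21 21:00 at or after Soloist Tracking ends Mar 21 16:00 → clear.
Dress Mixing: starts Mar 22 07:00 at or after Soloist Tracking ends Mar 21 16:00 → clear.
Brass Warm-up: starts Mar 22 09:00 at or after Soloist Tracking ends Mar 21 16:00 → clear.
Rhythm Mixing: starts Mar 22 11:00 at or after Soloist Tracking ends Mar 21 16:00 → clear.
Tech Block: starts Mar 22 15:00 at or after Soloist Tracking ends Mar 21 16:00 → clear.
Full Mixing: starts Mar 22 17:00 at or after Soloist Tracking ends Mar 21 16:00 → clear.

Yes — the slot is free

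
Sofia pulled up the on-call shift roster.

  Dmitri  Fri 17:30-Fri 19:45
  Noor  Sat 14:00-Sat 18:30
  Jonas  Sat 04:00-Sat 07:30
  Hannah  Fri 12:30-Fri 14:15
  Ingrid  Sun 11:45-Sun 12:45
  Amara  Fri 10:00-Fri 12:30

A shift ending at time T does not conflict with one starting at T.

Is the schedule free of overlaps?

Yes

Sorted by start: Amara, Hannah, Dmitri, Jonas, Noor, Ingrid.
Hannah starts exactly when Amara ends (back-to-back, no overlap), so nothing later overlaps Amara either.
Dmitri starts after Hannah ends, so nothing later overlaps Hannah either.
Jonas starts after Dmitri ends, so nothing later overlaps Dmitri either.
Noor starts after Jonas ends, so nothing later overlaps Jonas either.
Ingrid starts after Noor ends.
Every pair is clear; the schedule has no overlaps.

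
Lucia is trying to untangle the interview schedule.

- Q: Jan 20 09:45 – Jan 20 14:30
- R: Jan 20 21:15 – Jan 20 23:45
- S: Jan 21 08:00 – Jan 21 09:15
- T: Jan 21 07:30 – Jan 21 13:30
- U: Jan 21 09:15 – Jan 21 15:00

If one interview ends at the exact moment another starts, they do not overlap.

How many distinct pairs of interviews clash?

2

Sorted by start: Q, R, T, S, U.
R starts after Q ends, so nothing later overlaps Q either.
T starts after R ends, so nothing later overlaps R either.
S starts before T ends → T and S overlap.
U starts before T ends → T and U overlap.
U starts exactly when S ends (back-to-back, no overlap).
Overlapping pairs: S & T, T & U — 2 in total.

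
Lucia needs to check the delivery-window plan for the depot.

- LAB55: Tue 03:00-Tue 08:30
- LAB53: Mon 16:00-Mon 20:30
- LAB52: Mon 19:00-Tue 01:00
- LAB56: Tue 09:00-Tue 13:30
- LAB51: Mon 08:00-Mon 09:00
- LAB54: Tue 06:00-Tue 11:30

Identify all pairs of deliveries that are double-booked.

Sorted by start: LAB51, LAB53, LAB52, LAB55, LAB54, LAB56.
LAB53 starts after LAB51 ends, so nothing later overlaps LAB51 either.
LAB52 starts before LAB53 ends → LAB53 and LAB52 overlap.
LAB55 starts after LAB53 ends, so nothing later overlaps LAB53 either.
LAB55 starts after LAB52 ends, so nothing later overlaps LAB52 either.
LAB54 starts before LAB55 ends → LAB55 and LAB54 overlap.
LAB56 starts after LAB55 ends.
LAB56 starts before LAB54 ends → LAB54 and LAB56 overlap.

LAB52 & LAB53, LAB54 & LAB55, LAB54 & LAB56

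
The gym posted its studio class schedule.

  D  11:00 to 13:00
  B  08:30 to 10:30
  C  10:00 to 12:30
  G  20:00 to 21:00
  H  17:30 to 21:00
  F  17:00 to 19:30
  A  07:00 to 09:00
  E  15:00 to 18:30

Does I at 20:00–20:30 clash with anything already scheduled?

A: ends 09:00 at or before I starts 20:00 → clear.
B: ends 10:30 at or before I starts 20:00 → clear.
C: ends 12:30 at or before I starts 20:00 → clear.
D: ends 13:00 at or before I starts 20:00 → clear.
E: ends 18:30 at or before I starts 20:00 → clear.
F: ends 19:30 at or before I starts 20:00 → clear.
H: starts 17:30 before I ends 20:30, and ends 21:00 after I starts 20:00 → overlap.
G: starts 20:00 before I ends 20:30, and ends 21:00 after I starts 20:00 → overlap.
I overlaps G, H.

Yes — it overlaps G, H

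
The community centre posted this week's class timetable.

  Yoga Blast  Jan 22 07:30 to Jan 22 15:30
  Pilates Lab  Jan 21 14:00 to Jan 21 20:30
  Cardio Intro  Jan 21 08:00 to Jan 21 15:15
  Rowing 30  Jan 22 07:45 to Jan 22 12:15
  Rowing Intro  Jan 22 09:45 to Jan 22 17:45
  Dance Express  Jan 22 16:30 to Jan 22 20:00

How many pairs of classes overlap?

Sorted by start: Cardio Intro, Pilates Lab, Yoga Blast, Rowing 30, Rowing Intro, Dance Express.
Pilates Lab starts before Cardio Intro ends → Cardio Intro and Pilates Lab overlap.
Yoga Blast starts after Cardio Intro ends — done with Cardio Intro.
Yoga Blast starts after Pilates Lab ends — done with Pilates Lab.
Rowing 30 starts before Yoga Blast ends → Yoga Blast and Rowing 30 overlap.
Rowing Intro starts before Yoga Blast ends → Yoga Blast and Rowing Intro overlap.
Dance Express starts after Yoga Blast ends.
Rowing Intro starts before Rowing 30 ends → Rowing 30 and Rowing Intro overlap.
Dance Express starts after Rowing 30 ends.
Dance Express starts before Rowing Intro ends → Rowing Intro and Dance Express overlap.
Overlapping pairs: Cardio Intro & Pilates Lab, Dance Express & Rowing Intro, Rowing 30 & Rowing Intro, Rowing 30 & Yoga Blast, Rowing Intro & Yoga Blast — 5 in total.

5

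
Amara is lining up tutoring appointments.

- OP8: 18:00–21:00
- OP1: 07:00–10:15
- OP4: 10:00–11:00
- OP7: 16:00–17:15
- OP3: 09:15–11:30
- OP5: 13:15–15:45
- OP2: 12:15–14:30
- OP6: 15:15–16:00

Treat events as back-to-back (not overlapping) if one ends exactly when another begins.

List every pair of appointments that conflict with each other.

Sorted by start: OP1, OP3, OP4, OP2, OP5, OP6, OP7, OP8.
OP3 starts before OP1 ends → OP1 and OP3 overlap.
OP4 starts before OP1 ends → OP1 and OP4 overlap.
OP2 starts after OP1 ends; OP1 is clear from here.
OP4 starts before OP3 ends → OP3 and OP4 overlap.
OP2 starts after OP3 ends; OP3 is clear from here.
OP2 starts after OP4 ends; OP4 is clear from here.
OP5 starts before OP2 ends → OP2 and OP5 overlap.
OP6 starts after OP2 ends; OP2 is clear from here.
OP6 starts before OP5 ends → OP5 and OP6 overlap.
OP7 starts after OP5 ends; OP5 is clear from here.
OP7 starts exactly when OP6 ends (back-to-back, no overlap); OP6 is clear from here.
OP8 starts after OP7 ends.

OP1 & OP3, OP1 & OP4, OP2 & OP5, OP3 & OP4, OP5 & OP6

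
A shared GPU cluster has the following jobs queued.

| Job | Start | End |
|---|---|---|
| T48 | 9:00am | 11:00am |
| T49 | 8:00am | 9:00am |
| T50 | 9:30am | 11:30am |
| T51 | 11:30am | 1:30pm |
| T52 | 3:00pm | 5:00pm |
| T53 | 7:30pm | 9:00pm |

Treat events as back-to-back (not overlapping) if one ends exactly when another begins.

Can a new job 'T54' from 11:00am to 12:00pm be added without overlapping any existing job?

No — it overlaps T50, T51

T49: ends 9:00am at or before T54 starts 11:00am → clear.
T48: ends 11:00am at or before T54 starts 11:00am → clear.
T50: starts 9:30am before T54 ends 12:00pm, and ends 11:30am after T54 starts 11:00am → overlap.
T51: starts 11:30am before T54 ends 12:00pm, and ends 1:30pm after T54 starts 11:00am → overlap.
T52: starts 3:00pm at or after T54 ends 12:00pm → clear.
T53: starts 7:30pm at or after T54 ends 12:00pm → clear.
T54 overlaps T50, T51.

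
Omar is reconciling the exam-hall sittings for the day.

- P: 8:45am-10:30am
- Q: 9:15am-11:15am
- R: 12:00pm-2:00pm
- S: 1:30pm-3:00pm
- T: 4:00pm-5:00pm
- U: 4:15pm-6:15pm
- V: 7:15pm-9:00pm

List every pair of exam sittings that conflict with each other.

P & Q, R & S, T & U

Two intervals overlap when each starts before the other ends.
Sorted by start: P, Q, R, S, T, U, V.
Q starts before P ends → P and Q overlap.
R starts after P ends — done with P.
R starts after Q ends — done with Q.
S starts before R ends → R and S overlap.
T starts after R ends — done with R.
T starts after S ends — done with S.
U starts before T ends → T and U overlap.
V starts after T ends.
V starts after U ends.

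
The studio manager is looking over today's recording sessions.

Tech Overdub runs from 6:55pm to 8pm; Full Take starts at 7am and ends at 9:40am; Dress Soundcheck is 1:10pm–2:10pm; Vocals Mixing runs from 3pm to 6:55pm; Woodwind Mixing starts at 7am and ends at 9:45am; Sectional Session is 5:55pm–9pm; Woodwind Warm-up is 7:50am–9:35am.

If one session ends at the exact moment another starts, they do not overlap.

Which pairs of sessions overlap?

Full Take & Woodwind Mixing, Full Take & Woodwind Warm-up, Sectional Session & Tech Overdub, Sectional Session & Vocals Mixing, Woodwind Mixing & Woodwind Warm-up

Check each pair: they overlap iff neither finishes before the other starts.
Sorted by start: Full Take, Woodwind Mixing, Woodwind Warm-up, Dress Soundcheck, Vocals Mixing, Sectional Session, Tech Overdub.
Woodwind Mixing starts before Full Take ends → Full Take and Woodwind Mixing overlap.
Woodwind Warm-up starts before Full Take ends → Full Take and Woodwind Warm-up overlap.
Dress Soundcheck starts after Full Take ends, so nothing later overlaps Full Take either.
Woodwind Warm-up starts before Woodwind Mixing ends → Woodwind Mixing and Woodwind Warm-up overlap.
Dress Soundcheck starts after Woodwind Mixing ends, so nothing later overlaps Woodwind Mixing either.
Dress Soundcheck starts after Woodwind Warm-up ends, so nothing later overlaps Woodwind Warm-up either.
Vocals Mixing starts after Dress Soundcheck ends, so nothing later overlaps Dress Soundcheck either.
Sectional Session starts before Vocals Mixing ends → Vocals Mixing and Sectional Session overlap.
Tech Overdub starts exactly when Vocals Mixing ends (back-to-back, no overlap).
Tech Overdub starts before Sectional Session ends → Sectional Session and Tech Overdub overlap.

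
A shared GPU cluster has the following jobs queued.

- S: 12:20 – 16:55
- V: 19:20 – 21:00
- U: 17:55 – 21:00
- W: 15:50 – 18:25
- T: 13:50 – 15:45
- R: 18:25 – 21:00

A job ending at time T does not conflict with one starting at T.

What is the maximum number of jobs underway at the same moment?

3

Sweep the timeline, counting +1 at each start and −1 at each end (ends before starts at a tie):
12:20 start S → 1
13:50 start T → 2
15:45 end T → 1
15:50 start W → 2
16:55 end S → 1
17:55 start U → 2
18:25 end W → 1
18:25 start R → 2
19:20 start V → 3
21:00 end R → 2
21:00 end U → 1
21:00 end V → 0
Peak is 3, at 19:20 (R, U, V).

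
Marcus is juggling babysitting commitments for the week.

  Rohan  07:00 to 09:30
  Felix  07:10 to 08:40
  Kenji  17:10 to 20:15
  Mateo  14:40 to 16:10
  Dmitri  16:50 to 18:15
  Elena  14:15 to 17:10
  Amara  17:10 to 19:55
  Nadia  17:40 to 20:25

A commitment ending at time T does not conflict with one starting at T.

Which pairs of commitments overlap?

Amara & Dmitri, Amara & Kenji, Amara & Nadia, Dmitri & Elena, Dmitri & Kenji, Dmitri & Nadia, Elena & Mateo, Felix & Rohan, Kenji & Nadia

Sorted by start: Rohan, Felix, Elena, Mateo, Dmitri, Kenji, Amara, Nadia.
Felix starts before Rohan ends → Rohan and Felix overlap.
Elena starts after Rohan ends, so nothing later overlaps Rohan either.
Elena starts after Felix ends, so nothing later overlaps Felix either.
Mateo starts before Elena ends → Elena and Mateo overlap.
Dmitri starts before Elena ends → Elena and Dmitri overlap.
Kenji starts exactly when Elena ends (back-to-back, no overlap), so nothing later overlaps Elena either.
Dmitri starts after Mateo ends, so nothing later overlaps Mateo either.
Kenji starts before Dmitri ends → Dmitri and Kenji overlap.
Amara starts before Dmitri ends → Dmitri and Amara overlap.
Nadia starts before Dmitri ends → Dmitri and Nadia overlap.
Amara starts before Kenji ends → Kenji and Amara overlap.
Nadia starts before Kenji ends → Kenji and Nadia overlap.
Nadia starts before Amara ends → Amara and Nadia overlap.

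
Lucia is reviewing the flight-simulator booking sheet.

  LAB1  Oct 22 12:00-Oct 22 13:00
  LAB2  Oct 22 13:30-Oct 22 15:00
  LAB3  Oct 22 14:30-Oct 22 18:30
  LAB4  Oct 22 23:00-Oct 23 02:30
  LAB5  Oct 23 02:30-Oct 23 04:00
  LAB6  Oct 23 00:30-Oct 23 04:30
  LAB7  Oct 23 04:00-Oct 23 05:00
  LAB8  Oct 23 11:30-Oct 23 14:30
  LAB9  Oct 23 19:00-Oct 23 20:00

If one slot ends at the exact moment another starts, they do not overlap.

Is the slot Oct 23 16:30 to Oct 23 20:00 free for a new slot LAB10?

No — it overlaps LAB9

LAB1: ends Oct 22 13:00 at or before LAB10 starts Oct 23 16:30 → clear.
LAB2: ends Oct 22 15:00 at or before LAB10 starts Oct 23 16:30 → clear.
LAB3: ends Oct 22 18:30 at or before LAB10 starts Oct 23 16:30 → clear.
LAB4: ends Oct 23 02:30 at or before LAB10 starts Oct 23 16:30 → clear.
LAB6: ends Oct 23 04:30 at or before LAB10 starts Oct 23 16:30 → clear.
LAB5: ends Oct 23 04:00 at or before LAB10 starts Oct 23 16:30 → clear.
LAB7: ends Oct 23 05:00 at or before LAB10 starts Oct 23 16:30 → clear.
LAB8: ends Oct 23 14:30 at or before LAB10 starts Oct 23 16:30 → clear.
LAB9: starts Oct 23 19:00 before LAB10 ends Oct 23 20:00, and ends Oct 23 20:00 after LAB10 starts Oct 23 16:30 → overlap.
LAB10 overlaps LAB9.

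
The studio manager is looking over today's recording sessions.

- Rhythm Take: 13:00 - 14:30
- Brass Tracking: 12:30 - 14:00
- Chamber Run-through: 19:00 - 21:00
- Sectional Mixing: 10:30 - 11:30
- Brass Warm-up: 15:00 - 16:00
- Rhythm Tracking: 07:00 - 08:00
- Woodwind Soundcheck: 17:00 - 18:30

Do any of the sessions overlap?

Yes

Sorted by start: Rhythm Tracking, Sectional Mixing, Brass Tracking, Rhythm Take, Brass Warm-up, Woodwind Soundcheck, Chamber Run-through.
Sectional Mixing starts after Rhythm Tracking ends, so nothing later overlaps Rhythm Tracking either.
Brass Tracking starts after Sectional Mixing ends, so nothing later overlaps Sectional Mixing either.
Rhythm Take starts before Brass Tracking ends → Brass Tracking and Rhythm Take overlap.
That's a conflict, so the schedule is not conflict-free.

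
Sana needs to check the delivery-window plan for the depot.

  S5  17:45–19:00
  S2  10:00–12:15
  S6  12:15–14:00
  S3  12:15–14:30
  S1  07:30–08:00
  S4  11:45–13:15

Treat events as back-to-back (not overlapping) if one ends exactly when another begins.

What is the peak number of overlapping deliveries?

Sweep the timeline, counting +1 at each start and −1 at each end (ends before starts at a tie):
07:30 start S1 → 1
08:00 end S1 → 0
10:00 start S2 → 1
11:45 start S4 → 2
12:15 end S2 → 1
12:15 start S3 → 2
12:15 start S6 → 3
13:15 end S4 → 2
14:00 end S6 → 1
14:30 end S3 → 0
17:45 start S5 → 1
19:00 end S5 → 0
Peak is 3, at 12:15 (S3, S4, S6).

3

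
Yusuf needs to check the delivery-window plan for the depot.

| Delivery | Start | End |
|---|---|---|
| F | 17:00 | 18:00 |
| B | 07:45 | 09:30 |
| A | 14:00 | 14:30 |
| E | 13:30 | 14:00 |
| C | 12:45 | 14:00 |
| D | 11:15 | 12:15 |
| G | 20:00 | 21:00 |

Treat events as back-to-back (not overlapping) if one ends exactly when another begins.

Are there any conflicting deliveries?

Yes

Check each pair: they overlap iff neither finishes before the other starts.
Sorted by start: B, D, C, E, A, F, G.
D starts after B ends — done with B.
C starts after D ends — done with D.
E starts before C ends → C and E overlap.
That's a conflict, so the schedule is not conflict-free.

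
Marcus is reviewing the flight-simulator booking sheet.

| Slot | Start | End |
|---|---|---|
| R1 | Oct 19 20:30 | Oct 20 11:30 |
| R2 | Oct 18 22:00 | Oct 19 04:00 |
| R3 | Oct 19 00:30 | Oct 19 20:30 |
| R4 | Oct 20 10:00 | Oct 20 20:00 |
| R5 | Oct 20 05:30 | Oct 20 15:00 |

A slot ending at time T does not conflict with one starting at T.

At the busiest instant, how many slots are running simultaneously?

Walk through starts and ends in time order (an end at T is processed before a start at T):
Oct 18 22:00 start R2 → 1
Oct 19 00:30 start R3 → 2
Oct 19 04:00 end R2 → 1
Oct 19 20:30 end R3 → 0
Oct 19 20:30 start R1 → 1
Oct 20 05:30 start R5 → 2
Oct 20 10:00 start R4 → 3
Oct 20 11:30 end R1 → 2
Oct 20 15:00 end R5 → 1
Oct 20 20:00 end R4 → 0
Peak is 3, at Oct 20 10:00 (R1, R4, R5).

3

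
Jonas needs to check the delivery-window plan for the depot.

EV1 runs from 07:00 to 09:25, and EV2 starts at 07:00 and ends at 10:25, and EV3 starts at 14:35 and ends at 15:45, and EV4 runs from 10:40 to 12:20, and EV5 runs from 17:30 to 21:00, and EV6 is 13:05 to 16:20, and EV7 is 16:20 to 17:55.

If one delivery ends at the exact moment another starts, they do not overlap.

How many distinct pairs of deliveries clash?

Sorted by start: EV1, EV2, EV4, EV6, EV3, EV7, EV5.
EV2 starts before EV1 ends → EV1 and EV2 overlap.
EV4 starts after EV1 ends; EV1 is clear from here.
EV4 starts after EV2 ends; EV2 is clear from here.
EV6 starts after EV4 ends; EV4 is clear from here.
EV3 starts before EV6 ends → EV6 and EV3 overlap.
EV7 starts exactly when EV6 ends (back-to-back, no overlap); EV6 is clear from here.
EV7 starts after EV3 ends; EV3 is clear from here.
EV5 starts before EV7 ends → EV7 and EV5 overlap.
Overlapping pairs: EV1 & EV2, EV3 & EV6, EV5 & EV7 — 3 in total.

3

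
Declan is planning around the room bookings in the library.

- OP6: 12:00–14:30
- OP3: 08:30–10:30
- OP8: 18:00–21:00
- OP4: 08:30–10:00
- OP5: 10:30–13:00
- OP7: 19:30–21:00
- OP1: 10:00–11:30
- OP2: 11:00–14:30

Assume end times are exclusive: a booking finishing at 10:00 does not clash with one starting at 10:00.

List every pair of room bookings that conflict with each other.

OP1 & OP2, OP1 & OP3, OP1 & OP5, OP2 & OP5, OP2 & OP6, OP3 & OP4, OP5 & OP6, OP7 & OP8

Check each pair: they overlap iff neither finishes before the other starts.
Sorted by start: OP3, OP4, OP1, OP5, OP2, OP6, OP8, OP7.
OP4 starts before OP3 ends → OP3 and OP4 overlap.
OP1 starts before OP3 ends → OP3 and OP1 overlap.
OP5 starts exactly when OP3 ends (back-to-back, no overlap) — done with OP3.
OP1 starts exactly when OP4 ends (back-to-back, no overlap) — done with OP4.
OP5 starts before OP1 ends → OP1 and OP5 overlap.
OP2 starts before OP1 ends → OP1 and OP2 overlap.
OP6 starts after OP1 ends — done with OP1.
OP2 starts before OP5 ends → OP5 and OP2 overlap.
OP6 starts before OP5 ends → OP5 and OP6 overlap.
OP8 starts after OP5 ends — done with OP5.
OP6 starts before OP2 ends → OP2 and OP6 overlap.
OP8 starts after OP2 ends — done with OP2.
OP8 starts after OP6 ends — done with OP6.
OP7 starts before OP8 ends → OP8 and OP7 overlap.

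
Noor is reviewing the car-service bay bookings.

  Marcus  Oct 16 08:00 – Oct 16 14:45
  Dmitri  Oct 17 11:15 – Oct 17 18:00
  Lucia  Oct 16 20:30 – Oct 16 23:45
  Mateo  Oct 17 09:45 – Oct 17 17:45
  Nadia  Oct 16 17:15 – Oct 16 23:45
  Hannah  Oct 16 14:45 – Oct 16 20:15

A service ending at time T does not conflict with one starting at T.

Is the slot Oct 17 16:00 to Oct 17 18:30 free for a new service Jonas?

No — it overlaps Dmitri, Mateo

Marcus: ends Oct 16 14:45 at or before Jonas starts Oct 17 16:00 → clear.
Hannah: ends Oct 16 20:15 at or before Jonas starts Oct 17 16:00 → clear.
Nadia: ends Oct 16 23:45 at or before Jonas starts Oct 17 16:00 → clear.
Lucia: ends Oct 16 23:45 at or before Jonas starts Oct 17 16:00 → clear.
Mateo: starts Oct 17 09:45 before Jonas ends Oct 17 18:30, and ends Oct 17 17:45 after Jonas starts Oct 17 16:00 → overlap.
Dmitri: starts Oct 17 11:15 before Jonas ends Oct 17 18:30, and ends Oct 17 18:00 after Jonas starts Oct 17 16:00 → overlap.
Jonas overlaps Mateo, Dmitri.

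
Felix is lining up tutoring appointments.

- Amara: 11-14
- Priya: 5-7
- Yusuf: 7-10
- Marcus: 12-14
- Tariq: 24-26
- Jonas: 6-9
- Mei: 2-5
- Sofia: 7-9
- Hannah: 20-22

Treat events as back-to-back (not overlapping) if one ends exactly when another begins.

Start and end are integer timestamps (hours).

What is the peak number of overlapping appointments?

Sort all start/end points and keep a running count:
2 start Mei → 1
5 end Mei → 0
5 start Priya → 1
6 start Jonas → 2
7 end Priya → 1
7 start Sofia → 2
7 start Yusuf → 3
9 end Jonas → 2
9 end Sofia → 1
10 end Yusuf → 0
11 start Amara → 1
12 start Marcus → 2
14 end Amara → 1
14 end Marcus → 0
20 start Hannah → 1
22 end Hannah → 0
24 start Tariq → 1
26 end Tariq → 0
Peak is 3, at 7 (Jonas, Sofia, Yusuf).

3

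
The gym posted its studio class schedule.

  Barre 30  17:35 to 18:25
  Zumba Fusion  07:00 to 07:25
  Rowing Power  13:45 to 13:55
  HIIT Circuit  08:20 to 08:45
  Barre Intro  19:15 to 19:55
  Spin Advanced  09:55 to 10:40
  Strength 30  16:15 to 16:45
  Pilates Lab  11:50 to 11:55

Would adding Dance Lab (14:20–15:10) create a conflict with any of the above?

No — it doesn't clash with anything

Zumba Fusion: ends 07:25 at or before Dance Lab starts 14:20 → clear.
HIIT Circuit: ends 08:45 at or before Dance Lab starts 14:20 → clear.
Spin Advanced: ends 10:40 at or before Dance Lab starts 14:20 → clear.
Pilates Lab: ends 11:55 at or before Dance Lab starts 14:20 → clear.
Rowing Power: ends 13:55 at or before Dance Lab starts 14:20 → clear.
Strength 30: starts 16:15 at or after Dance Lab ends 15:10 → clear.
Barre 30: starts 17:35 at or after Dance Lab ends 15:10 → clear.
Barre Intro: starts 19:15 at or after Dance Lab ends 15:10 → clear.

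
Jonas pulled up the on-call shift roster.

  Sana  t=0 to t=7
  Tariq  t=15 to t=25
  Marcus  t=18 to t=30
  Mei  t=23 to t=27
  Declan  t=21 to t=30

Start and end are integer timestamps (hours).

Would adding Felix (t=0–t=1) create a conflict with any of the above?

Sana: starts t=0 before Felix ends t=1, and ends t=7 after Felix starts t=0 → overlap.
Tariq: starts t=15 at or after Felix ends t=1 → clear.
Marcus: starts t=18 at or after Felix ends t=1 → clear.
Declan: starts t=21 at or after Felix ends t=1 → clear.
Mei: starts t=23 at or after Felix ends t=1 → clear.
Felix overlaps Sana.

Yes — it overlaps Sana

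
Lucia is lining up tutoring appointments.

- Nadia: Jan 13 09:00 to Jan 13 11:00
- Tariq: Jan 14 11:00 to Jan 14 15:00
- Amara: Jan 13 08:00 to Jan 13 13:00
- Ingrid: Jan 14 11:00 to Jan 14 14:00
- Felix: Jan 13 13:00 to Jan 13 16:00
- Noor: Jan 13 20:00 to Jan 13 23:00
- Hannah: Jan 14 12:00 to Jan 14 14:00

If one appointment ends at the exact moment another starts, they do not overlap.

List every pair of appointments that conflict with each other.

Amara & Nadia, Hannah & Ingrid, Hannah & Tariq, Ingrid & Tariq

Two intervals overlap when each starts before the other ends.
Sorted by start: Amara, Nadia, Felix, Noor, Ingrid, Tariq, Hannah.
Nadia starts before Amara ends → Amara and Nadia overlap.
Felix starts exactly when Amara ends (back-to-back, no overlap), so nothing later overlaps Amara either.
Felix starts after Nadia ends, so nothing later overlaps Nadia either.
Noor starts after Felix ends, so nothing later overlaps Felix either.
Ingrid starts after Noor ends, so nothing later overlaps Noor either.
Tariq starts before Ingrid ends → Ingrid and Tariq overlap.
Hannah starts before Ingrid ends → Ingrid and Hannah overlap.
Hannah starts before Tariq ends → Tariq and Hannah overlap.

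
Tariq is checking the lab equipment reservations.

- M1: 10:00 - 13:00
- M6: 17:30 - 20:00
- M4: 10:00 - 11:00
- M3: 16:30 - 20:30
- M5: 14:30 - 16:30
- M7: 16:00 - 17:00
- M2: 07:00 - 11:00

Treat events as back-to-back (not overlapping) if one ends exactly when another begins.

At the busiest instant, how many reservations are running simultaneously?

Sweep the timeline, counting +1 at each start and −1 at each end (ends before starts at a tie):
07:00 start M2 → 1
10:00 start M1 → 2
10:00 start M4 → 3
11:00 end M2 → 2
11:00 end M4 → 1
13:00 end M1 → 0
14:30 start M5 → 1
16:00 start M7 → 2
16:30 end M5 → 1
16:30 start M3 → 2
17:00 end M7 → 1
17:30 start M6 → 2
20:00 end M6 → 1
20:30 end M3 → 0
Peak is 3, at 10:00 (M1, M2, M4).

3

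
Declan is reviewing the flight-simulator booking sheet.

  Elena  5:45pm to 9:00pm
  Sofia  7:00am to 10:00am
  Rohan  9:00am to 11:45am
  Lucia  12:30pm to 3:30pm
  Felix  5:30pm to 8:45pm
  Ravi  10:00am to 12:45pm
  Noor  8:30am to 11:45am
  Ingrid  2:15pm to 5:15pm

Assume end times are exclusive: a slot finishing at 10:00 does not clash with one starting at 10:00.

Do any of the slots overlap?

Sorted by start: Sofia, Noor, Rohan, Ravi, Lucia, Ingrid, Felix, Elena.
Noor starts before Sofia ends → Sofia and Noor overlap.
That's a conflict, so the schedule is not conflict-free.

Yes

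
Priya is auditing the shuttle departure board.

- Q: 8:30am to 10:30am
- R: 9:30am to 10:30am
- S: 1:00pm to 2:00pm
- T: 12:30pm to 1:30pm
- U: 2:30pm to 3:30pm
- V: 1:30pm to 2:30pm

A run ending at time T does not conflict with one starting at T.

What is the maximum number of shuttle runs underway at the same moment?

2

Sweep the timeline, counting +1 at each start and −1 at each end (ends before starts at a tie):
8:30am start Q → 1
9:30am start R → 2
10:30am end Q → 1
10:30am end R → 0
12:30pm start T → 1
1:00pm start S → 2
1:30pm end T → 1
1:30pm start V → 2
2:00pm end S → 1
2:30pm end V → 0
2:30pm start U → 1
3:30pm end U → 0
Peak is 2, at 9:30am (Q, R).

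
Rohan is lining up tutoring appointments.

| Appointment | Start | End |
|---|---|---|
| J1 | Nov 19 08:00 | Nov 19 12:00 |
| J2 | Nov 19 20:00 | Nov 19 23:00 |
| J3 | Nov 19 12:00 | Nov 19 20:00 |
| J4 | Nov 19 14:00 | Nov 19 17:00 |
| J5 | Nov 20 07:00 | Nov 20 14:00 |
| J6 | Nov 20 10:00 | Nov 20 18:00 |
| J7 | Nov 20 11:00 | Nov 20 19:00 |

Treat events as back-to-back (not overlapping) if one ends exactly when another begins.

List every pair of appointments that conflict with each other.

Sorted by start: J1, J3, J4, J2, J5, J6, J7.
J3 starts exactly when J1 ends (back-to-back, no overlap) — done with J1.
J4 starts before J3 ends → J3 and J4 overlap.
J2 starts exactly when J3 ends (back-to-back, no overlap) — done with J3.
J2 starts after J4 ends — done with J4.
J5 starts after J2 ends — done with J2.
J6 starts before J5 ends → J5 and J6 overlap.
J7 starts before J5 ends → J5 and J7 overlap.
J7 starts before J6 ends → J6 and J7 overlap.

J3 & J4, J5 & J6, J5 & J7, J6 & J7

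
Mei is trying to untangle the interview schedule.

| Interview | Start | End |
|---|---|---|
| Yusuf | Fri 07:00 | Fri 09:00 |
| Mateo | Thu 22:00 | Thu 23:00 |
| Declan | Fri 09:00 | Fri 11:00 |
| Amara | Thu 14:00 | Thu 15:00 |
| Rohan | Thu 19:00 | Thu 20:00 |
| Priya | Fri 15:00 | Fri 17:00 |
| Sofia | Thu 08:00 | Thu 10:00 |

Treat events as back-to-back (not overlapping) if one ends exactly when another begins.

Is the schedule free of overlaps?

Yes

Check each pair: they overlap iff neither finishes before the other starts.
Sorted by start: Sofia, Amara, Rohan, Mateo, Yusuf, Declan, Priya.
Amara starts after Sofia ends, so nothing later overlaps Sofia either.
Rohan starts after Amara ends, so nothing later overlaps Amara either.
Mateo starts after Rohan ends, so nothing later overlaps Rohan either.
Yusuf starts after Mateo ends, so nothing later overlaps Mateo either.
Declan starts exactly when Yusuf ends (back-to-back, no overlap), so nothing later overlaps Yusuf either.
Priya starts after Declan ends.
Every pair is clear; the schedule has no overlaps.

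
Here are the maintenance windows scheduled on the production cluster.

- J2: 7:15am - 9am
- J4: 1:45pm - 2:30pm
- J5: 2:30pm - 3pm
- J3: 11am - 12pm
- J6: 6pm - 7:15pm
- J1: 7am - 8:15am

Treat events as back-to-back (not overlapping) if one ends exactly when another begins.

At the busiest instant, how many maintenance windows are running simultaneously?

2

Walk through starts and ends in time order (an end at T is processed before a start at T):
7am start J1 → 1
7:15am start J2 → 2
8:15am end J1 → 1
9am end J2 → 0
11am start J3 → 1
12pm end J3 → 0
1:45pm start J4 → 1
2:30pm end J4 → 0
2:30pm start J5 → 1
3pm end J5 → 0
6pm start J6 → 1
7:15pm end J6 → 0
Peak is 2, at 7:15am (J1, J2).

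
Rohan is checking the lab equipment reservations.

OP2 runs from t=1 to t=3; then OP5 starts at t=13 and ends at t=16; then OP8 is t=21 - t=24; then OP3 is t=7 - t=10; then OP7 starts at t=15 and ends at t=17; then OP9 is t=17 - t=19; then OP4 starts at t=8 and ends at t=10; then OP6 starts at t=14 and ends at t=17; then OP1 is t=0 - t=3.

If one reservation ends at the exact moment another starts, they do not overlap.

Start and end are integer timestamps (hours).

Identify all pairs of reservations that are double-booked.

OP1 & OP2, OP3 & OP4, OP5 & OP6, OP5 & OP7, OP6 & OP7

Sorted by start: OP1, OP2, OP3, OP4, OP5, OP6, OP7, OP9, OP8.
OP2 starts before OP1 ends → OP1 and OP2 overlap.
OP3 starts after OP1 ends, so nothing later overlaps OP1 either.
OP3 starts after OP2 ends, so nothing later overlaps OP2 either.
OP4 starts before OP3 ends → OP3 and OP4 overlap.
OP5 starts after OP3 ends, so nothing later overlaps OP3 either.
OP5 starts after OP4 ends, so nothing later overlaps OP4 either.
OP6 starts before OP5 ends → OP5 and OP6 overlap.
OP7 starts before OP5 ends → OP5 and OP7 overlap.
OP9 starts after OP5 ends, so nothing later overlaps OP5 either.
OP7 starts before OP6 ends → OP6 and OP7 overlap.
OP9 starts exactly when OP6 ends (back-to-back, no overlap), so nothing later overlaps OP6 either.
OP9 starts exactly when OP7 ends (back-to-back, no overlap), so nothing later overlaps OP7 either.
OP8 starts after OP9 ends.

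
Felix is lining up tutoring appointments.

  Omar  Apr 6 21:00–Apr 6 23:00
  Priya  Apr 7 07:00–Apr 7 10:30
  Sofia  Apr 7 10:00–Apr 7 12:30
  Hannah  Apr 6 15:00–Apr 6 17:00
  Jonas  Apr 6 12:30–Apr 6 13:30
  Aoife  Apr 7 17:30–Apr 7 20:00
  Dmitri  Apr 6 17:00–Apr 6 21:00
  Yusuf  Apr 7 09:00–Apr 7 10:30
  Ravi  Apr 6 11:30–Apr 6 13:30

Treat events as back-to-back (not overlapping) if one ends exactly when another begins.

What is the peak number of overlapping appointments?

3

Sweep the timeline, counting +1 at each start and −1 at each end (ends before starts at a tie):
Apr 6 11:30 start Ravi → 1
Apr 6 12:30 start Jonas → 2
Apr 6 13:30 end Jonas → 1
Apr 6 13:30 end Ravi → 0
Apr 6 15:00 start Hannah → 1
Apr 6 17:00 end Hannah → 0
Apr 6 17:00 start Dmitri → 1
Apr 6 21:00 end Dmitri → 0
Apr 6 21:00 start Omar → 1
Apr 6 23:00 end Omar → 0
Apr 7 07:00 start Priya → 1
Apr 7 09:00 start Yusuf → 2
Apr 7 10:00 start Sofia → 3
Apr 7 10:30 end Priya → 2
Apr 7 10:30 end Yusuf → 1
Apr 7 12:30 end Sofia → 0
Apr 7 17:30 start Aoife → 1
Apr 7 20:00 end Aoife → 0
Peak is 3, at Apr 7 10:00 (Priya, Sofia, Yusuf).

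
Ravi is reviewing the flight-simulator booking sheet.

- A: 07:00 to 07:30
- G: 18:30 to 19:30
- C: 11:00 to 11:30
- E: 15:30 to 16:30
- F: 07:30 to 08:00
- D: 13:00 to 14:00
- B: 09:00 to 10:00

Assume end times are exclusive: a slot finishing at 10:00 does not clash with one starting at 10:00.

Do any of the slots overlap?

Sorted by start: A, F, B, C, D, E, G.
F starts exactly when A ends (back-to-back, no overlap), so nothing later overlaps A either.
B starts after F ends, so nothing later overlaps F either.
C starts after B ends, so nothing later overlaps B either.
D starts after C ends, so nothing later overlaps C either.
E starts after D ends, so nothing later overlaps D either.
G starts after E ends.
Every pair is clear; the schedule has no overlaps.

No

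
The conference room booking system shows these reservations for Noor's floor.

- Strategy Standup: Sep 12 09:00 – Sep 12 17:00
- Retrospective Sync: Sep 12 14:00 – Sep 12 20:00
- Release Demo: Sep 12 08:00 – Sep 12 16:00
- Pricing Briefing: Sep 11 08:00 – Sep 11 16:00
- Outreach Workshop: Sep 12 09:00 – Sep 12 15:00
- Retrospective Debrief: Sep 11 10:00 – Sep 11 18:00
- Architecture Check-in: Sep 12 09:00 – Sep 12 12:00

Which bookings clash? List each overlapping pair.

Check each pair: they overlap iff neither finishes before the other starts.
Sorted by start: Pricing Briefing, Retrospective Debrief, Release Demo, Strategy Standup, Outreach Workshop, Architecture Check-in, Retrospective Sync.
Retrospective Debrief starts before Pricing Briefing ends → Pricing Briefing and Retrospective Debrief overlap.
Release Demo starts after Pricing Briefing ends, so Pricing Briefing has no further overlaps.
Release Demo starts after Retrospective Debrief ends, so Retrospective Debrief has no further overlaps.
Strategy Standup starts before Release Demo ends → Release Demo and Strategy Standup overlap.
Outreach Workshop starts before Release Demo ends → Release Demo and Outreach Workshop overlap.
Architecture Check-in starts before Release Demo ends → Release Demo and Architecture Check-in overlap.
Retrospective Sync starts before Release Demo ends → Release Demo and Retrospective Sync overlap.
Outreach Workshop starts before Strategy Standup ends → Strategy Standup and Outreach Workshop overlap.
Architecture Check-in starts before Strategy Standup ends → Strategy Standup and Architecture Check-in overlap.
Retrospective Sync starts before Strategy Standup ends → Strategy Standup and Retrospective Sync overlap.
Architecture Check-in starts before Outreach Workshop ends → Outreach Workshop and Architecture Check-in overlap.
Retrospective Sync starts before Outreach Workshop ends → Outreach Workshop and Retrospective Sync overlap.
Retrospective Sync starts after Architecture Check-in ends.

Architecture Check-in & Outreach Workshop, Architecture Check-in & Release Demo, Architecture Check-in & Strategy Standup, Outreach Workshop & Release Demo, Outreach Workshop & Retrospective Sync, Outreach Workshop & Strategy Standup, Pricing Briefing & Retrospective Debrief, Release Demo & Retrospective Sync, Release Demo & Strategy Standup, Retrospective Sync & Strategy Standup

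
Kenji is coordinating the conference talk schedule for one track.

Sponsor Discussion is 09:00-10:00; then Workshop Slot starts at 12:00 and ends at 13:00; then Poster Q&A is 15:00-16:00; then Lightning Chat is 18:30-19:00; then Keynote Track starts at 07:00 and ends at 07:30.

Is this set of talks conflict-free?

Yes

Sorted by start: Keynote Track, Sponsor Discussion, Workshop Slot, Poster Q&A, Lightning Chat.
Sponsor Discussion starts after Keynote Track ends, so Keynote Track has no further overlaps.
Workshop Slot starts after Sponsor Discussion ends, so Sponsor Discussion has no further overlaps.
Poster Q&A starts after Workshop Slot ends, so Workshop Slot has no further overlaps.
Lightning Chat starts after Poster Q&A ends.
Every pair is clear; the schedule has no overlaps.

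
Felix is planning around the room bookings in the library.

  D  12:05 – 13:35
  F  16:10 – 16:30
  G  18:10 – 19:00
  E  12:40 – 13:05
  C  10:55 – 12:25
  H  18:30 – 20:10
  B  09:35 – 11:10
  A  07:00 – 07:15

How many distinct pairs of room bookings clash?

Check each pair: they overlap iff neither finishes before the other starts.
Sorted by start: A, B, C, D, E, F, G, H.
B starts after A ends — done with A.
C starts before B ends → B and C overlap.
D starts after B ends — done with B.
D starts before C ends → C and D overlap.
E starts after C ends — done with C.
E starts before D ends → D and E overlap.
F starts after D ends — done with D.
F starts after E ends — done with E.
G starts after F ends — done with F.
H starts before G ends → G and H overlap.
Overlapping pairs: B & C, C & D, D & E, G & H — 4 in total.

4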